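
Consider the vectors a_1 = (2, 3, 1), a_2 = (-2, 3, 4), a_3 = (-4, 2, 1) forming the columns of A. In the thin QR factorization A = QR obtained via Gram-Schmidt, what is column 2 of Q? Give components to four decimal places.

e_2 = (-0.6819, 0.2224, 0.6968)

a_1 = (2, 3, 1); ‖a_1‖ = 3.7417, so e_1 = (0.5345, 0.8018, 0.2673).
e_1·a_2 = 0.5345·(-2) + 0.8018·3 + 0.2673·4 = 2.4054.
u_2 = a_2 − 2.4054·e_1 = (-3.2857, 1.0714, 3.3571).
‖u_2‖ = 4.8181, so e_2 = (-0.6819, 0.2224, 0.6968).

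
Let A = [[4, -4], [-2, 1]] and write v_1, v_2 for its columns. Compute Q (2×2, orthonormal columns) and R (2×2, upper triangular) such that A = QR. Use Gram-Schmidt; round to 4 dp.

Q = [[0.8944, -0.4472], [-0.4472, -0.8944]], R = [[4.4721, -4.0249], [0.0000, 0.8944]]

e_1 = v_1/‖v_1‖ = (4, -2)/4.4721 = (0.8944, -0.4472).
r_{12} = e_1·v_2 = -4.0249.
u_2 = v_2 + 4.0249·e_1 = (-0.4000, -0.8000).
‖u_2‖ = 0.8944, so e_2 = (-0.4472, -0.8944).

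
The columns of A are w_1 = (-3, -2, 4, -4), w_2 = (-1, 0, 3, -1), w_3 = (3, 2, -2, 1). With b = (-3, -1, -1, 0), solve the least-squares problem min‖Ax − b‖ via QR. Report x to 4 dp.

x = (-0.1471, -0.7803, -1.1378)

e_1 = w_1/‖w_1‖ = (-3, -2, 4, -4)/6.7082 = (-0.4472, -0.2981, 0.5963, -0.5963).
r_{12} = e_1·w_2 = 2.8324.
u_2 = w_2 − 2.8324·e_1 = (0.2667, 0.8444, 1.3111, 0.6889).
‖u_2‖ = 1.7256, so e_2 = (0.1545, 0.4894, 0.7598, 0.3992).
r_{13} = e_1·w_3 = -3.7268; r_{23} = e_2·w_3 = 0.3219.
u_3 = w_3 + 3.7268·e_1 − 0.3219·e_2 = (1.2836, 0.7313, -0.0224, -1.3507).
‖u_3‖ = 2.0019, so e_3 = (0.6412, 0.3653, -0.0112, -0.6747).
Qᵀb = (1.0435, -1.7127, -2.2777).
Back-substitute: x_3 = -2.2777/2.0019 = -1.1378.
x_2 = (-1.7127 − 0.3219·(-1.1378))/1.7256 = -0.7803.
x_1 = (1.0435 − 2.8324·(-0.7803) + 3.7268·(-1.1378))/6.7082 = -0.1471.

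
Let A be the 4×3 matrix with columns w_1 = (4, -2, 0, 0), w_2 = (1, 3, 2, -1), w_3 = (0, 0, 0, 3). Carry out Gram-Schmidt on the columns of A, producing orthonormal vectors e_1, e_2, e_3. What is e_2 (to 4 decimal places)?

e_2 = (0.3639, 0.7278, 0.5199, -0.2599)

e_1 = w_1/‖w_1‖ = (4, -2, 0, 0)/4.4721 = (0.8944, -0.4472, 0.0000, 0.0000).
r_{12} = e_1·w_2 = -0.4472.
u_2 = w_2 + 0.4472·e_1 = (1.4000, 2.8000, 2.0000, -1.0000).
‖u_2‖ = 3.8471, so e_2 = (0.3639, 0.7278, 0.5199, -0.2599).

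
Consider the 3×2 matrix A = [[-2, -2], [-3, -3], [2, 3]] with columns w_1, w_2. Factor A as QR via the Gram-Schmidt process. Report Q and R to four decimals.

Q = [[-0.4851, 0.2691], [-0.7276, 0.4036], [0.4851, 0.8745]], R = [[4.1231, 4.6082], [0.0000, 0.8745]]

w_1 = (-2, -3, 2); ‖w_1‖ = 4.1231, so e_1 = (-0.4851, -0.7276, 0.4851).
e_1·w_2 = (-0.4851)·(-2) + (-0.7276)·(-3) + 0.4851·3 = 4.6082.
u_2 = w_2 − 4.6082·e_1 = (0.2353, 0.3529, 0.7647).
‖u_2‖ = 0.8745, so e_2 = (0.2691, 0.4036, 0.8745).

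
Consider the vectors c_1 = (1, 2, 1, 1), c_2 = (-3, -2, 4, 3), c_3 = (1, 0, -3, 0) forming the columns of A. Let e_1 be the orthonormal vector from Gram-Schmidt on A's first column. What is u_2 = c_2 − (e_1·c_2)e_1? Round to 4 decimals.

e_1 = c_1/‖c_1‖ = (1, 2, 1, 1)/2.6458 = (0.3780, 0.7559, 0.3780, 0.3780).
r_{12} = e_1·c_2 = 0.0000.
u_2 = c_2 − 0.0000·e_1 = (-3.0000, -2.0000, 4.0000, 3.0000).

u_2 = (-3.0000, -2.0000, 4.0000, 3.0000)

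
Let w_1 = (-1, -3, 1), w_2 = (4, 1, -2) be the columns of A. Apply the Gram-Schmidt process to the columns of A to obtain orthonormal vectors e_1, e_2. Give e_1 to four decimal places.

e_1 = (-0.3015, -0.9045, 0.3015)

w_1 = (-1, -3, 1); ‖w_1‖ = 3.3166, so e_1 = (-0.3015, -0.9045, 0.3015).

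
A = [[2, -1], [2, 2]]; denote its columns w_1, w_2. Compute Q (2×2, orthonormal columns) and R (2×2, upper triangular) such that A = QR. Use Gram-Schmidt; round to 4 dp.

Q = [[0.7071, -0.7071], [0.7071, 0.7071]], R = [[2.8284, 0.7071], [0.0000, 2.1213]]

w_1 = (2, 2); ‖w_1‖ = 2.8284, so e_1 = (0.7071, 0.7071).
e_1·w_2 = 0.7071·(-1) + 0.7071·2 = 0.7071.
u_2 = w_2 − 0.7071·e_1 = (-1.5000, 1.5000).
‖u_2‖ = 2.1213, so e_2 = (-0.7071, 0.7071).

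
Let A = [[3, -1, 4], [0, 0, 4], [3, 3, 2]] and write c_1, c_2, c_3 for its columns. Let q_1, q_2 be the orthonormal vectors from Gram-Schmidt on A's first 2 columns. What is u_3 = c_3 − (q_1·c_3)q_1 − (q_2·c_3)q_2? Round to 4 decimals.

u_3 = (0.0000, 4.0000, 0.0000)

c_1 = (3, 0, 3); ‖c_1‖ = 4.2426, so q_1 = (0.7071, 0.0000, 0.7071).
q_1·c_2 = 0.7071·(-1) + 0.0000·0 + 0.7071·3 = 1.4142.
u_2 = c_2 − 1.4142·q_1 = (-2.0000, 0.0000, 2.0000).
‖u_2‖ = 2.8284, so q_2 = (-0.7071, 0.0000, 0.7071).
q_1·c_3 = 0.7071·4 + 0.0000·4 + 0.7071·2 = 4.2426; q_2·c_3 = (-0.7071)·4 + 0.0000·4 + 0.7071·2 = -1.4142.
u_3 = c_3 − 4.2426·q_1 + 1.4142·q_2 = (0.0000, 4.0000, 0.0000).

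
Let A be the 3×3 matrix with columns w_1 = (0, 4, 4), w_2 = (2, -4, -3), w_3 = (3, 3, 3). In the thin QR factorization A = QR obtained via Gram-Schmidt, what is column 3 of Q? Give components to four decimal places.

q_1 = w_1/‖w_1‖ = (0, 4, 4)/5.6569 = (0.0000, 0.7071, 0.7071).
r_{12} = q_1·w_2 = -4.9497.
u_2 = w_2 + 4.9497·q_1 = (2.0000, -0.5000, 0.5000).
‖u_2‖ = 2.1213, so q_2 = (0.9428, -0.2357, 0.2357).
r_{13} = q_1·w_3 = 4.2426; r_{23} = q_2·w_3 = 2.8284.
u_3 = w_3 − 4.2426·q_1 − 2.8284·q_2 = (0.3333, 0.6667, -0.6667).
‖u_3‖ = 1.0000, so q_3 = (0.3333, 0.6667, -0.6667).

q_3 = (0.3333, 0.6667, -0.6667)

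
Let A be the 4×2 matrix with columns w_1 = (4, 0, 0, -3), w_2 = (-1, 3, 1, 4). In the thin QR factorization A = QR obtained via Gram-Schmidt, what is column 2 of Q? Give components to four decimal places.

w_1 = (4, 0, 0, -3); ‖w_1‖ = 5.0000, so e_1 = (0.8000, 0.0000, 0.0000, -0.6000).
e_1·w_2 = 0.8000·(-1) + 0.0000·3 + 0.0000·1 + (-0.6000)·4 = -3.2000.
u_2 = w_2 + 3.2000·e_1 = (1.5600, 3.0000, 1.0000, 2.0800).
‖u_2‖ = 4.0939, so e_2 = (0.3811, 0.7328, 0.2443, 0.5081).

e_2 = (0.3811, 0.7328, 0.2443, 0.5081)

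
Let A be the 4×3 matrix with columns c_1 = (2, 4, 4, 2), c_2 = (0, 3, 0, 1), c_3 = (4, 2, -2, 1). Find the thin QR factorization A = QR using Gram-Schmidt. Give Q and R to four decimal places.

c_1 = (2, 4, 4, 2); ‖c_1‖ = 6.3246, so q_1 = (0.3162, 0.6325, 0.6325, 0.3162).
q_1·c_2 = 0.3162·0 + 0.6325·3 + 0.6325·0 + 0.3162·1 = 2.2136.
u_2 = c_2 − 2.2136·q_1 = (-0.7000, 1.6000, -1.4000, 0.3000).
‖u_2‖ = 2.2583, so q_2 = (-0.3100, 0.7085, -0.6199, 0.1328).
q_1·c_3 = 0.3162·4 + 0.6325·2 + 0.6325·(-2) + 0.3162·1 = 1.5811; q_2·c_3 = (-0.3100)·4 + 0.7085·2 + (-0.6199)·(-2) + 0.1328·1 = 1.5498.
u_3 = c_3 − 1.5811·q_1 − 1.5498·q_2 = (3.9804, -0.0980, -2.0392, 0.2941).
‖u_3‖ = 4.4831, so q_3 = (0.8879, -0.0219, -0.4549, 0.0656).

Q = [[0.3162, -0.3100, 0.8879], [0.6325, 0.7085, -0.0219], [0.6325, -0.6199, -0.4549], [0.3162, 0.1328, 0.0656]], R = [[6.3246, 2.2136, 1.5811], [0.0000, 2.2583, 1.5498], [0.0000, 0.0000, 4.4831]]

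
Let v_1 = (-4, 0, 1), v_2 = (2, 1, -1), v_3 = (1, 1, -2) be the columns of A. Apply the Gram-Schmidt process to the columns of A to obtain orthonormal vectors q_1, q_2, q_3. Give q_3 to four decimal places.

q_1 = v_1/‖v_1‖ = (-4, 0, 1)/4.1231 = (-0.9701, 0.0000, 0.2425).
r_{12} = q_1·v_2 = -2.1828.
u_2 = v_2 + 2.1828·q_1 = (-0.1176, 1.0000, -0.4706).
‖u_2‖ = 1.1114, so q_2 = (-0.1059, 0.8997, -0.4234).
r_{13} = q_1·v_3 = -1.4552; r_{23} = q_2·v_3 = 1.6407.
u_3 = v_3 + 1.4552·q_1 − 1.6407·q_2 = (-0.2381, -0.4762, -0.9524).
‖u_3‖ = 1.0911, so q_3 = (-0.2182, -0.4364, -0.8729).

q_3 = (-0.2182, -0.4364, -0.8729)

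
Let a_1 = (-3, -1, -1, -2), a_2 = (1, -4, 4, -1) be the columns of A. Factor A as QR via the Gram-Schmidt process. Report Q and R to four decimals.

e_1 = a_1/‖a_1‖ = (-3, -1, -1, -2)/3.8730 = (-0.7746, -0.2582, -0.2582, -0.5164).
r_{12} = e_1·a_2 = -0.2582.
u_2 = a_2 + 0.2582·e_1 = (0.8000, -4.0667, 3.9333, -1.1333).
‖u_2‖ = 5.8252, so e_2 = (0.1373, -0.6981, 0.6752, -0.1946).

Q = [[-0.7746, 0.1373], [-0.2582, -0.6981], [-0.2582, 0.6752], [-0.5164, -0.1946]], R = [[3.8730, -0.2582], [0.0000, 5.8252]]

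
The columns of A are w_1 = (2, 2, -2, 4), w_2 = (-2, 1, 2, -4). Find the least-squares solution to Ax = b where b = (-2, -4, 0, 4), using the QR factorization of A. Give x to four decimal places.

w_1 = (2, 2, -2, 4); ‖w_1‖ = 5.2915, so q_1 = (0.3780, 0.3780, -0.3780, 0.7559).
q_1·w_2 = 0.3780·(-2) + 0.3780·1 + (-0.3780)·2 + 0.7559·(-4) = -4.1576.
u_2 = w_2 + 4.1576·q_1 = (-0.4286, 2.5714, 0.4286, -0.8571).
‖u_2‖ = 2.7775, so q_2 = (-0.1543, 0.9258, 0.1543, -0.3086).
Qᵀb = (0.7559, -4.6291).
Back-substitute: x_2 = -4.6291/2.7775 = -1.6667.
x_1 = (0.7559 + 4.1576·(-1.6667))/5.2915 = -1.1667.

x = (-1.1667, -1.6667)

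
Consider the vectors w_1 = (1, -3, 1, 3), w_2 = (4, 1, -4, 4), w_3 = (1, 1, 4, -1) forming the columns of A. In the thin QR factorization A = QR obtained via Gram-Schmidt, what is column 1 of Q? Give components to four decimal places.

e_1 = w_1/‖w_1‖ = (1, -3, 1, 3)/4.4721 = (0.2236, -0.6708, 0.2236, 0.6708).

e_1 = (0.2236, -0.6708, 0.2236, 0.6708)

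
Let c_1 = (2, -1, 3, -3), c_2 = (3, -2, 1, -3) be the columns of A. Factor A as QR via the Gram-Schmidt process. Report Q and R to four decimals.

Q = [[0.4170, 0.5324], [-0.2085, -0.4773], [0.6255, -0.6793], [-0.6255, -0.1652]], R = [[4.7958, 4.1703], [0.0000, 2.3683]]

c_1 = (2, -1, 3, -3); ‖c_1‖ = 4.7958, so e_1 = (0.4170, -0.2085, 0.6255, -0.6255).
e_1·c_2 = 0.4170·3 + (-0.2085)·(-2) + 0.6255·1 + (-0.6255)·(-3) = 4.1703.
u_2 = c_2 − 4.1703·e_1 = (1.2609, -1.1304, -1.6087, -0.3913).
‖u_2‖ = 2.3683, so e_2 = (0.5324, -0.4773, -0.6793, -0.1652).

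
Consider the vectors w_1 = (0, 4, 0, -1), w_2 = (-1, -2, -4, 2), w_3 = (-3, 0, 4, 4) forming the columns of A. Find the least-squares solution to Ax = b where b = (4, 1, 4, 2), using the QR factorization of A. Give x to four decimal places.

x = (-0.3256, -0.8180, 0.1612)

e_1 = w_1/‖w_1‖ = (0, 4, 0, -1)/4.1231 = (0.0000, 0.9701, 0.0000, -0.2425).
r_{12} = e_1·w_2 = -2.4254.
u_2 = w_2 + 2.4254·e_1 = (-1.0000, 0.3529, -4.0000, 1.4118).
‖u_2‖ = 4.3724, so e_2 = (-0.2287, 0.0807, -0.9148, 0.3229).
r_{13} = e_1·w_3 = -0.9701; r_{23} = e_2·w_3 = -1.6817.
u_3 = w_3 + 0.9701·e_1 + 1.6817·e_2 = (-3.3846, 1.0769, 2.4615, 4.3077).
‖u_3‖ = 6.1017, so e_3 = (-0.5547, 0.1765, 0.4034, 0.7060).
Qᵀb = (0.4851, -3.8477, 0.9833).
Back-substitute: x_3 = 0.9833/6.1017 = 0.1612.
x_2 = (-3.8477 + 1.6817·0.1612)/4.3724 = -0.8180.
x_1 = (0.4851 + 2.4254·(-0.8180) + 0.9701·0.1612)/4.1231 = -0.3256.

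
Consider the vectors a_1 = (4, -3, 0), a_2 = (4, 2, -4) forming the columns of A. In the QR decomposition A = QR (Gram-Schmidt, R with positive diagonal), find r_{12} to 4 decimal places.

r_{12} = 2.0000

e_1 = a_1/‖a_1‖ = (4, -3, 0)/5.0000 = (0.8000, -0.6000, 0.0000).
r_{12} = e_1·a_2 = 2.0000.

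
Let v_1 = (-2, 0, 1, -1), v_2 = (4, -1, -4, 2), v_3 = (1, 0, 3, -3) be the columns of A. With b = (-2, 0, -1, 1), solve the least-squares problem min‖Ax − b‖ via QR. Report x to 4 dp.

q_1 = v_1/‖v_1‖ = (-2, 0, 1, -1)/2.4495 = (-0.8165, 0.0000, 0.4082, -0.4082).
r_{12} = q_1·v_2 = -5.7155.
u_2 = v_2 + 5.7155·q_1 = (-0.6667, -1.0000, -1.6667, -0.3333).
‖u_2‖ = 2.0817, so q_2 = (-0.3203, -0.4804, -0.8006, -0.1601).
r_{13} = q_1·v_3 = 1.6330; r_{23} = q_2·v_3 = -2.2418.
u_3 = v_3 − 1.6330·q_1 + 2.2418·q_2 = (1.6154, -1.0769, 0.5385, -2.6923).
‖u_3‖ = 3.3627, so q_3 = (0.4804, -0.3203, 0.1601, -0.8006).
Qᵀb = (0.8165, 1.2810, -1.9215).
Back-substitute: x_3 = -1.9215/3.3627 = -0.5714.
x_2 = (1.2810 + 2.2418·(-0.5714))/2.0817 = 0.0000.
x_1 = (0.8165 + 5.7155·0.0000 − 1.6330·(-0.5714))/2.4495 = 0.7143.

x = (0.7143, 0.0000, -0.5714)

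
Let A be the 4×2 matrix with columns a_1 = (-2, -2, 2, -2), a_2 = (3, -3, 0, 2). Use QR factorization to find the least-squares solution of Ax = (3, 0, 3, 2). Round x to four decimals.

x = (-0.1071, 0.5714)

a_1 = (-2, -2, 2, -2); ‖a_1‖ = 4.0000, so e_1 = (-0.5000, -0.5000, 0.5000, -0.5000).
e_1·a_2 = (-0.5000)·3 + (-0.5000)·(-3) + 0.5000·0 + (-0.5000)·2 = -1.0000.
u_2 = a_2 + 1.0000·e_1 = (2.5000, -3.5000, 0.5000, 1.5000).
‖u_2‖ = 4.5826, so e_2 = (0.5455, -0.7638, 0.1091, 0.3273).
Qᵀb = (-1.0000, 2.6186).
Back-substitute: x_2 = 2.6186/4.5826 = 0.5714.
x_1 = (-1.0000 + 1.0000·0.5714)/4.0000 = -0.1071.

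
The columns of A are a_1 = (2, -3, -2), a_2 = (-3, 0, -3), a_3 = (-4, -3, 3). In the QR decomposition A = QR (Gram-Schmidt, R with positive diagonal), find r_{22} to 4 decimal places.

r_{22} = 4.2426

a_1 = (2, -3, -2); ‖a_1‖ = 4.1231, so e_1 = (0.4851, -0.7276, -0.4851).
e_1·a_2 = 0.4851·(-3) + (-0.7276)·0 + (-0.4851)·(-3) = 0.0000.
u_2 = a_2 + 0.0000·e_1 = (-3.0000, 0.0000, -3.0000).
r_{22} = ‖u_2‖ = 4.2426.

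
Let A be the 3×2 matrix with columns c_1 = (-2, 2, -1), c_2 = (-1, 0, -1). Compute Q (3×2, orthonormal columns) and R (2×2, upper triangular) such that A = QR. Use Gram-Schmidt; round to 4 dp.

c_1 = (-2, 2, -1); ‖c_1‖ = 3.0000, so e_1 = (-0.6667, 0.6667, -0.3333).
e_1·c_2 = (-0.6667)·(-1) + 0.6667·0 + (-0.3333)·(-1) = 1.0000.
u_2 = c_2 − 1.0000·e_1 = (-0.3333, -0.6667, -0.6667).
‖u_2‖ = 1.0000, so e_2 = (-0.3333, -0.6667, -0.6667).

Q = [[-0.6667, -0.3333], [0.6667, -0.6667], [-0.3333, -0.6667]], R = [[3.0000, 1.0000], [0.0000, 1.0000]]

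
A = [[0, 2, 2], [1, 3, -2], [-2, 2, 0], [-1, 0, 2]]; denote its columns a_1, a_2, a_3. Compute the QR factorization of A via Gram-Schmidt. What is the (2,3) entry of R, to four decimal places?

r_{23} = -0.6500

a_1 = (0, 1, -2, -1); ‖a_1‖ = 2.4495, so q_1 = (0.0000, 0.4082, -0.8165, -0.4082).
q_1·a_2 = 0.0000·2 + 0.4082·3 + (-0.8165)·2 + (-0.4082)·0 = -0.4082.
u_2 = a_2 + 0.4082·q_1 = (2.0000, 3.1667, 1.6667, -0.1667).
‖u_2‖ = 4.1028, so q_2 = (0.4875, 0.7718, 0.4062, -0.0406).
r_{23} = q_2·a_3 = -0.6500.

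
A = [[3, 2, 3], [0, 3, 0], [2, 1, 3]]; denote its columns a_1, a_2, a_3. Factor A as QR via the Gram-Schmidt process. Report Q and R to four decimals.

Q = [[0.8321, 0.0511, -0.5523], [0.0000, 0.9958, 0.0921], [0.5547, -0.0766, 0.8285]], R = [[3.6056, 2.2188, 4.1603], [0.0000, 3.0128, -0.0766], [0.0000, 0.0000, 0.8285]]

a_1 = (3, 0, 2); ‖a_1‖ = 3.6056, so q_1 = (0.8321, 0.0000, 0.5547).
q_1·a_2 = 0.8321·2 + 0.0000·3 + 0.5547·1 = 2.2188.
u_2 = a_2 − 2.2188·q_1 = (0.1538, 3.0000, -0.2308).
‖u_2‖ = 3.0128, so q_2 = (0.0511, 0.9958, -0.0766).
q_1·a_3 = 0.8321·3 + 0.0000·0 + 0.5547·3 = 4.1603; q_2·a_3 = 0.0511·3 + 0.9958·0 + (-0.0766)·3 = -0.0766.
u_3 = a_3 − 4.1603·q_1 + 0.0766·q_2 = (-0.4576, 0.0763, 0.6864).
‖u_3‖ = 0.8285, so q_3 = (-0.5523, 0.0921, 0.8285).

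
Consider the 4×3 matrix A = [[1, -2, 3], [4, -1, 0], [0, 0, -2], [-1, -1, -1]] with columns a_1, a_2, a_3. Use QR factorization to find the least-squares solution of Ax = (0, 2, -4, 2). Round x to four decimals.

a_1 = (1, 4, 0, -1); ‖a_1‖ = 4.2426, so q_1 = (0.2357, 0.9428, 0.0000, -0.2357).
q_1·a_2 = 0.2357·(-2) + 0.9428·(-1) + 0.0000·0 + (-0.2357)·(-1) = -1.1785.
u_2 = a_2 + 1.1785·q_1 = (-1.7222, 0.1111, 0.0000, -1.2778).
‖u_2‖ = 2.1473, so q_2 = (-0.8020, 0.0517, 0.0000, -0.5950).
q_1·a_3 = 0.2357·3 + 0.9428·0 + 0.0000·(-2) + (-0.2357)·(-1) = 0.9428; q_2·a_3 = (-0.8020)·3 + 0.0517·0 + 0.0000·(-2) + (-0.5950)·(-1) = -1.8110.
u_3 = a_3 − 0.9428·q_1 + 1.8110·q_2 = (1.3253, -0.7952, -2.0000, -1.8554).
‖u_3‖ = 3.1355, so q_3 = (0.4227, -0.2536, -0.6379, -0.5917).
Qᵀb = (1.4142, -1.0866, 0.8607).
Back-substitute: x_3 = 0.8607/3.1355 = 0.2745.
x_2 = (-1.0866 + 1.8110·0.2745)/2.1473 = -0.2745.
x_1 = (1.4142 + 1.1785·(-0.2745) − 0.9428·0.2745)/4.2426 = 0.1961.

x = (0.1961, -0.2745, 0.2745)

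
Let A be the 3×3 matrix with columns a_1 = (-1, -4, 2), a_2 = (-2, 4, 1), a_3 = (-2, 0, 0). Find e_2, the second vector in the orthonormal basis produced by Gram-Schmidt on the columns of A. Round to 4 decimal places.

a_1 = (-1, -4, 2); ‖a_1‖ = 4.5826, so e_1 = (-0.2182, -0.8729, 0.4364).
e_1·a_2 = (-0.2182)·(-2) + (-0.8729)·4 + 0.4364·1 = -2.6186.
u_2 = a_2 + 2.6186·e_1 = (-2.5714, 1.7143, 2.1429).
‖u_2‖ = 3.7607, so e_2 = (-0.6838, 0.4558, 0.5698).

e_2 = (-0.6838, 0.4558, 0.5698)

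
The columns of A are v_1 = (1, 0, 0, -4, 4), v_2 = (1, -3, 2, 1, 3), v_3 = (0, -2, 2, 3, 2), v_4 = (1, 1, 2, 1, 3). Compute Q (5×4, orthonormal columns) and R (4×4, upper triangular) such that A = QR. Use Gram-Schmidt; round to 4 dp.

e_1 = v_1/‖v_1‖ = (1, 0, 0, -4, 4)/5.7446 = (0.1741, 0.0000, 0.0000, -0.6963, 0.6963).
r_{12} = e_1·v_2 = 1.5667.
u_2 = v_2 − 1.5667·e_1 = (0.7273, -3.0000, 2.0000, 2.0909, 1.9091).
‖u_2‖ = 4.6417, so e_2 = (0.1567, -0.6463, 0.4309, 0.4505, 0.4113).
r_{13} = e_1·v_3 = -0.6963; r_{23} = e_2·v_3 = 4.3283.
u_3 = v_3 + 0.6963·e_1 − 4.3283·e_2 = (-0.5570, 0.7975, 0.1350, 0.5654, 0.7046).
‖u_3‖ = 1.3344, so e_3 = (-0.4174, 0.5976, 0.1012, 0.4237, 0.5281).
r_{14} = e_1·v_4 = 1.5667; r_{24} = e_2·v_4 = 2.0565; r_{34} = e_3·v_4 = 2.3905.
u_4 = v_4 − 1.5667·e_1 − 2.0565·e_2 − 2.3905·e_3 = (1.4028, 0.9005, 0.8720, 0.1517, -0.1991).
‖u_4‖ = 1.8979, so e_4 = (0.7392, 0.4745, 0.4595, 0.0799, -0.1049).

Q = [[0.1741, 0.1567, -0.4174, 0.7392], [0.0000, -0.6463, 0.5976, 0.4745], [0.0000, 0.4309, 0.1012, 0.4595], [-0.6963, 0.4505, 0.4237, 0.0799], [0.6963, 0.4113, 0.5281, -0.1049]], R = [[5.7446, 1.5667, -0.6963, 1.5667], [0.0000, 4.6417, 4.3283, 2.0565], [0.0000, 0.0000, 1.3344, 2.3905], [0.0000, 0.0000, 0.0000, 1.8979]]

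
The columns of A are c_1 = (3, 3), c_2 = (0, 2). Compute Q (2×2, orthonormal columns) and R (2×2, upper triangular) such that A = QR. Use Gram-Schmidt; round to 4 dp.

c_1 = (3, 3); ‖c_1‖ = 4.2426, so e_1 = (0.7071, 0.7071).
e_1·c_2 = 0.7071·0 + 0.7071·2 = 1.4142.
u_2 = c_2 − 1.4142·e_1 = (-1.0000, 1.0000).
‖u_2‖ = 1.4142, so e_2 = (-0.7071, 0.7071).

Q = [[0.7071, -0.7071], [0.7071, 0.7071]], R = [[4.2426, 1.4142], [0.0000, 1.4142]]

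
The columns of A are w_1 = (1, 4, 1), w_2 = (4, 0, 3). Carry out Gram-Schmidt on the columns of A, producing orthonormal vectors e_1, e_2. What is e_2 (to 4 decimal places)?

e_2 = (0.7651, -0.3296, 0.5532)

w_1 = (1, 4, 1); ‖w_1‖ = 4.2426, so e_1 = (0.2357, 0.9428, 0.2357).
e_1·w_2 = 0.2357·4 + 0.9428·0 + 0.2357·3 = 1.6499.
u_2 = w_2 − 1.6499·e_1 = (3.6111, -1.5556, 2.6111).
‖u_2‖ = 4.7199, so e_2 = (0.7651, -0.3296, 0.5532).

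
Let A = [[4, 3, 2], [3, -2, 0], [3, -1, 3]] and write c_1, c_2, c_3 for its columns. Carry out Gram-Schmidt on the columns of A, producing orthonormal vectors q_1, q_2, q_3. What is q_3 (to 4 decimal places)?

c_1 = (4, 3, 3); ‖c_1‖ = 5.8310, so q_1 = (0.6860, 0.5145, 0.5145).
q_1·c_2 = 0.6860·3 + 0.5145·(-2) + 0.5145·(-1) = 0.5145.
u_2 = c_2 − 0.5145·q_1 = (2.6471, -2.2647, -1.2647).
‖u_2‖ = 3.7061, so q_2 = (0.7142, -0.6111, -0.3412).
q_1·c_3 = 0.6860·2 + 0.5145·0 + 0.5145·3 = 2.9155; q_2·c_3 = 0.7142·2 + (-0.6111)·0 + (-0.3412)·3 = 0.4047.
u_3 = c_3 − 2.9155·q_1 − 0.4047·q_2 = (-0.2891, -1.2527, 1.6381).
‖u_3‖ = 2.0824, so q_3 = (-0.1388, -0.6016, 0.7867).

q_3 = (-0.1388, -0.6016, 0.7867)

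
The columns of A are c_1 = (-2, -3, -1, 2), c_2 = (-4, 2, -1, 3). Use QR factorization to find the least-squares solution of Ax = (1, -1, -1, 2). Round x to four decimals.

x = (0.3725, -0.0784)

c_1 = (-2, -3, -1, 2); ‖c_1‖ = 4.2426, so q_1 = (-0.4714, -0.7071, -0.2357, 0.4714).
q_1·c_2 = (-0.4714)·(-4) + (-0.7071)·2 + (-0.2357)·(-1) + 0.4714·3 = 2.1213.
u_2 = c_2 − 2.1213·q_1 = (-3.0000, 3.5000, -0.5000, 2.0000).
‖u_2‖ = 5.0498, so q_2 = (-0.5941, 0.6931, -0.0990, 0.3961).
Qᵀb = (1.4142, -0.3961).
Back-substitute: x_2 = -0.3961/5.0498 = -0.0784.
x_1 = (1.4142 − 2.1213·(-0.0784))/4.2426 = 0.3725.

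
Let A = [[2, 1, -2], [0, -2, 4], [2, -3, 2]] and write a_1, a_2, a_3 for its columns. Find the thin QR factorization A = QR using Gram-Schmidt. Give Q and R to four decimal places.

a_1 = (2, 0, 2); ‖a_1‖ = 2.8284, so e_1 = (0.7071, 0.0000, 0.7071).
e_1·a_2 = 0.7071·1 + 0.0000·(-2) + 0.7071·(-3) = -1.4142.
u_2 = a_2 + 1.4142·e_1 = (2.0000, -2.0000, -2.0000).
‖u_2‖ = 3.4641, so e_2 = (0.5774, -0.5774, -0.5774).
e_1·a_3 = 0.7071·(-2) + 0.0000·4 + 0.7071·2 = 0.0000; e_2·a_3 = 0.5774·(-2) + (-0.5774)·4 + (-0.5774)·2 = -4.6188.
u_3 = a_3 + 0.0000·e_1 + 4.6188·e_2 = (0.6667, 1.3333, -0.6667).
‖u_3‖ = 1.6330, so e_3 = (0.4082, 0.8165, -0.4082).

Q = [[0.7071, 0.5774, 0.4082], [0.0000, -0.5774, 0.8165], [0.7071, -0.5774, -0.4082]], R = [[2.8284, -1.4142, 0.0000], [0.0000, 3.4641, -4.6188], [0.0000, 0.0000, 1.6330]]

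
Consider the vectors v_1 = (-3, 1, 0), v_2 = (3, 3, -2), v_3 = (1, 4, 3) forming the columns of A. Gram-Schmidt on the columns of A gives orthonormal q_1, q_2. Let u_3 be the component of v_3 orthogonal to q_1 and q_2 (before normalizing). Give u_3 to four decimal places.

v_1 = (-3, 1, 0); ‖v_1‖ = 3.1623, so q_1 = (-0.9487, 0.3162, 0.0000).
q_1·v_2 = (-0.9487)·3 + 0.3162·3 + 0.0000·(-2) = -1.8974.
u_2 = v_2 + 1.8974·q_1 = (1.2000, 3.6000, -2.0000).
‖u_2‖ = 4.2895, so q_2 = (0.2798, 0.8393, -0.4663).
q_1·v_3 = (-0.9487)·1 + 0.3162·4 + 0.0000·3 = 0.3162; q_2·v_3 = 0.2798·1 + 0.8393·4 + (-0.4663)·3 = 2.2380.
u_3 = v_3 − 0.3162·q_1 − 2.2380·q_2 = (0.6739, 2.0217, 4.0435).

u_3 = (0.6739, 2.0217, 4.0435)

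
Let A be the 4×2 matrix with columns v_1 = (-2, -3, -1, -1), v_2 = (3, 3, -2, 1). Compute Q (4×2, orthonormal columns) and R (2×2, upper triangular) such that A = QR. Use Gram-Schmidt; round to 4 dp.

Q = [[-0.5164, 0.3596], [-0.7746, 0.0635], [-0.2582, -0.9307], [-0.2582, 0.0212]], R = [[3.8730, -3.6148], [0.0000, 3.1517]]

q_1 = v_1/‖v_1‖ = (-2, -3, -1, -1)/3.8730 = (-0.5164, -0.7746, -0.2582, -0.2582).
r_{12} = q_1·v_2 = -3.6148.
u_2 = v_2 + 3.6148·q_1 = (1.1333, 0.2000, -2.9333, 0.0667).
‖u_2‖ = 3.1517, so q_2 = (0.3596, 0.0635, -0.9307, 0.0212).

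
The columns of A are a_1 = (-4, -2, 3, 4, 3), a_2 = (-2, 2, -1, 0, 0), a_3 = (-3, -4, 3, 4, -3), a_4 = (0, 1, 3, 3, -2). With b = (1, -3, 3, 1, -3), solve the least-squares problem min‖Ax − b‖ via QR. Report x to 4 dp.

a_1 = (-4, -2, 3, 4, 3); ‖a_1‖ = 7.3485, so q_1 = (-0.5443, -0.2722, 0.4082, 0.5443, 0.4082).
q_1·a_2 = (-0.5443)·(-2) + (-0.2722)·2 + 0.4082·(-1) + 0.5443·0 + 0.4082·0 = 0.1361.
u_2 = a_2 − 0.1361·q_1 = (-1.9259, 2.0370, -1.0556, -0.0741, -0.0556).
‖u_2‖ = 2.9969, so q_2 = (-0.6426, 0.6797, -0.3522, -0.0247, -0.0185).
q_1·a_3 = (-0.5443)·(-3) + (-0.2722)·(-4) + 0.4082·3 + 0.5443·4 + 0.4082·(-3) = 4.8990; q_2·a_3 = (-0.6426)·(-3) + 0.6797·(-4) + (-0.3522)·3 + (-0.0247)·4 + (-0.0185)·(-3) = -1.8908.
u_3 = a_3 − 4.8990·q_1 + 1.8908·q_2 = (-1.5485, -1.3814, 0.3340, 1.2866, -5.0351).
‖u_3‖ = 5.6058, so q_3 = (-0.2762, -0.2464, 0.0596, 0.2295, -0.8982).
q_1·a_4 = (-0.5443)·0 + (-0.2722)·1 + 0.4082·3 + 0.5443·3 + 0.4082·(-2) = 1.7691; q_2·a_4 = (-0.6426)·0 + 0.6797·1 + (-0.3522)·3 + (-0.0247)·3 + (-0.0185)·(-2) = -0.4140; q_3·a_4 = (-0.2762)·0 + (-0.2464)·1 + 0.0596·3 + 0.2295·3 + (-0.8982)·(-2) = 2.4172.
u_4 = a_4 − 1.7691·q_1 + 0.4140·q_2 − 2.4172·q_3 = (1.3646, 2.3586, 1.9879, 1.4720, -0.5588).
‖u_4‖ = 3.7224, so q_4 = (0.3666, 0.6336, 0.5341, 0.3955, -0.1501).
Qᵀb = (0.8165, -3.7075, 3.5659, 0.9137).
Back-substitute: x_4 = 0.9137/3.7224 = 0.2455.
x_3 = (3.5659 − 2.4172·0.2455)/5.6058 = 0.5303.
x_2 = (-3.7075 + 1.8908·0.5303 + 0.4140·0.2455)/2.9969 = -0.8686.
x_1 = (0.8165 − 0.1361·(-0.8686) − 4.8990·0.5303 − 1.7691·0.2455)/7.3485 = -0.2854.

x = (-0.2854, -0.8686, 0.5303, 0.2455)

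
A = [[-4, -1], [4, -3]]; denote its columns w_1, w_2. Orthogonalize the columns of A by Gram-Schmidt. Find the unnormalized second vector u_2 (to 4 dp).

u_2 = (-2.0000, -2.0000)

w_1 = (-4, 4); ‖w_1‖ = 5.6569, so q_1 = (-0.7071, 0.7071).
q_1·w_2 = (-0.7071)·(-1) + 0.7071·(-3) = -1.4142.
u_2 = w_2 + 1.4142·q_1 = (-2.0000, -2.0000).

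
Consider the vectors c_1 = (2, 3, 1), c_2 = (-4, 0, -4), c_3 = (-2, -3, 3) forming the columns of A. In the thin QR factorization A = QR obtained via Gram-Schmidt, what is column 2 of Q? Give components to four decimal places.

q_1 = c_1/‖c_1‖ = (2, 3, 1)/3.7417 = (0.5345, 0.8018, 0.2673).
r_{12} = q_1·c_2 = -3.2071.
u_2 = c_2 + 3.2071·q_1 = (-2.2857, 2.5714, -3.1429).
‖u_2‖ = 4.6599, so q_2 = (-0.4905, 0.5518, -0.6745).

q_2 = (-0.4905, 0.5518, -0.6745)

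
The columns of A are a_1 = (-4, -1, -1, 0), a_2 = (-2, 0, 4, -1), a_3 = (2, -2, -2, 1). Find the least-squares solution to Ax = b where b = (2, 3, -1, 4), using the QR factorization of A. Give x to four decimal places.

a_1 = (-4, -1, -1, 0); ‖a_1‖ = 4.2426, so q_1 = (-0.9428, -0.2357, -0.2357, 0.0000).
q_1·a_2 = (-0.9428)·(-2) + (-0.2357)·0 + (-0.2357)·4 + 0.0000·(-1) = 0.9428.
u_2 = a_2 − 0.9428·q_1 = (-1.1111, 0.2222, 4.2222, -1.0000).
‖u_2‖ = 4.4845, so q_2 = (-0.2478, 0.0496, 0.9415, -0.2230).
q_1·a_3 = (-0.9428)·2 + (-0.2357)·(-2) + (-0.2357)·(-2) + 0.0000·1 = -0.9428; q_2·a_3 = (-0.2478)·2 + 0.0496·(-2) + 0.9415·(-2) + (-0.2230)·1 = -2.7006.
u_3 = a_3 + 0.9428·q_1 + 2.7006·q_2 = (0.4420, -2.0884, 0.3204, 0.3978).
‖u_3‖ = 2.1949, so q_3 = (0.2014, -0.9515, 0.1460, 0.1812).
Qᵀb = (-2.3570, -2.1803, -1.8727).
Back-substitute: x_3 = -1.8727/2.1949 = -0.8532.
x_2 = (-2.1803 + 2.7006·(-0.8532))/4.4845 = -1.0000.
x_1 = (-2.3570 − 0.9428·(-1.0000) + 0.9428·(-0.8532))/4.2426 = -0.5229.

x = (-0.5229, -1.0000, -0.8532)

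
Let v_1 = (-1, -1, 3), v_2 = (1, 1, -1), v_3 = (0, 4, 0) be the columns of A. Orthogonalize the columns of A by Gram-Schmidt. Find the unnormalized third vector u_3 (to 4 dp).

u_3 = (-2.0000, 2.0000, 0.0000)

v_1 = (-1, -1, 3); ‖v_1‖ = 3.3166, so q_1 = (-0.3015, -0.3015, 0.9045).
q_1·v_2 = (-0.3015)·1 + (-0.3015)·1 + 0.9045·(-1) = -1.5076.
u_2 = v_2 + 1.5076·q_1 = (0.5455, 0.5455, 0.3636).
‖u_2‖ = 0.8528, so q_2 = (0.6396, 0.6396, 0.4264).
q_1·v_3 = (-0.3015)·0 + (-0.3015)·4 + 0.9045·0 = -1.2060; q_2·v_3 = 0.6396·0 + 0.6396·4 + 0.4264·0 = 2.5584.
u_3 = v_3 + 1.2060·q_1 − 2.5584·q_2 = (-2.0000, 2.0000, 0.0000).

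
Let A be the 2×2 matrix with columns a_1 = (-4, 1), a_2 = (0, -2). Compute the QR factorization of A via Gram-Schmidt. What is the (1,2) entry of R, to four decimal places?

a_1 = (-4, 1); ‖a_1‖ = 4.1231, so e_1 = (-0.9701, 0.2425).
r_{12} = e_1·a_2 = -0.4851.

r_{12} = -0.4851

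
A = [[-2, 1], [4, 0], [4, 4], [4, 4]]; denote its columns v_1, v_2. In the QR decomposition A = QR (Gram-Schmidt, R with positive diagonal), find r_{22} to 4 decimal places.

r_{22} = 3.9614

v_1 = (-2, 4, 4, 4); ‖v_1‖ = 7.2111, so q_1 = (-0.2774, 0.5547, 0.5547, 0.5547).
q_1·v_2 = (-0.2774)·1 + 0.5547·0 + 0.5547·4 + 0.5547·4 = 4.1603.
u_2 = v_2 − 4.1603·q_1 = (2.1538, -2.3077, 1.6923, 1.6923).
r_{22} = ‖u_2‖ = 3.9614.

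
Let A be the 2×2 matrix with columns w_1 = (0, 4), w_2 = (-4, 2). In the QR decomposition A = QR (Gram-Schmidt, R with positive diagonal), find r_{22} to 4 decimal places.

w_1 = (0, 4); ‖w_1‖ = 4.0000, so e_1 = (0.0000, 1.0000).
e_1·w_2 = 0.0000·(-4) + 1.0000·2 = 2.0000.
u_2 = w_2 − 2.0000·e_1 = (-4.0000, 0.0000).
r_{22} = ‖u_2‖ = 4.0000.

r_{22} = 4.0000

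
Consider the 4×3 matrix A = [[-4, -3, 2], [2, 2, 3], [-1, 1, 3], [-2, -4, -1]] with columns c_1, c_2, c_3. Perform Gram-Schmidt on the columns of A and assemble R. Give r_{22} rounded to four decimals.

c_1 = (-4, 2, -1, -2); ‖c_1‖ = 5.0000, so q_1 = (-0.8000, 0.4000, -0.2000, -0.4000).
q_1·c_2 = (-0.8000)·(-3) + 0.4000·2 + (-0.2000)·1 + (-0.4000)·(-4) = 4.6000.
u_2 = c_2 − 4.6000·q_1 = (0.6800, 0.1600, 1.9200, -2.1600).
r_{22} = ‖u_2‖ = 2.9732.

r_{22} = 2.9732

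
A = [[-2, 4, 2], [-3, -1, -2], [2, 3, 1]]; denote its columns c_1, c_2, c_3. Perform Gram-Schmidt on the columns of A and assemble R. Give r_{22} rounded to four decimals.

c_1 = (-2, -3, 2); ‖c_1‖ = 4.1231, so q_1 = (-0.4851, -0.7276, 0.4851).
q_1·c_2 = (-0.4851)·4 + (-0.7276)·(-1) + 0.4851·3 = 0.2425.
u_2 = c_2 − 0.2425·q_1 = (4.1176, -0.8235, 2.8824).
r_{22} = ‖u_2‖ = 5.0932.

r_{22} = 5.0932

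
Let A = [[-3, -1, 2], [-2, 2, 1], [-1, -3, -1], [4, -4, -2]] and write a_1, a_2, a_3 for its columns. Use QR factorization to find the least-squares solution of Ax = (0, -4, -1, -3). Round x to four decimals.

a_1 = (-3, -2, -1, 4); ‖a_1‖ = 5.4772, so e_1 = (-0.5477, -0.3651, -0.1826, 0.7303).
e_1·a_2 = (-0.5477)·(-1) + (-0.3651)·2 + (-0.1826)·(-3) + 0.7303·(-4) = -2.5560.
u_2 = a_2 + 2.5560·e_1 = (-2.4000, 1.0667, -3.4667, -2.1333).
‖u_2‖ = 4.8442, so e_2 = (-0.4954, 0.2202, -0.7156, -0.4404).
e_1·a_3 = (-0.5477)·2 + (-0.3651)·1 + (-0.1826)·(-1) + 0.7303·(-2) = -2.7386; e_2·a_3 = (-0.4954)·2 + 0.2202·1 + (-0.7156)·(-1) + (-0.4404)·(-2) = 0.8257.
u_3 = a_3 + 2.7386·e_1 − 0.8257·e_2 = (0.9091, -0.1818, -0.9091, 0.3636).
‖u_3‖ = 1.3484, so e_3 = (0.6742, -0.1348, -0.6742, 0.2697).
Qᵀb = (-0.5477, 1.1560, 0.4045).
Back-substitute: x_3 = 0.4045/1.3484 = 0.3000.
x_2 = (1.1560 − 0.8257·0.3000)/4.8442 = 0.1875.
x_1 = (-0.5477 + 2.5560·0.1875 + 2.7386·0.3000)/5.4772 = 0.1375.

x = (0.1375, 0.1875, 0.3000)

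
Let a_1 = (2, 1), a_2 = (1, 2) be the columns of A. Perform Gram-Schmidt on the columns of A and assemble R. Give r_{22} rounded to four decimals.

r_{22} = 1.3416

a_1 = (2, 1); ‖a_1‖ = 2.2361, so e_1 = (0.8944, 0.4472).
e_1·a_2 = 0.8944·1 + 0.4472·2 = 1.7889.
u_2 = a_2 − 1.7889·e_1 = (-0.6000, 1.2000).
r_{22} = ‖u_2‖ = 1.3416.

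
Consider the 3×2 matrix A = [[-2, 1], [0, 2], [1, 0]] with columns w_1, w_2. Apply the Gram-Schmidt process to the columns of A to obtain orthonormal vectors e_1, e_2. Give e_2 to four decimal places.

e_2 = (0.0976, 0.9759, 0.1952)

e_1 = w_1/‖w_1‖ = (-2, 0, 1)/2.2361 = (-0.8944, 0.0000, 0.4472).
r_{12} = e_1·w_2 = -0.8944.
u_2 = w_2 + 0.8944·e_1 = (0.2000, 2.0000, 0.4000).
‖u_2‖ = 2.0494, so e_2 = (0.0976, 0.9759, 0.1952).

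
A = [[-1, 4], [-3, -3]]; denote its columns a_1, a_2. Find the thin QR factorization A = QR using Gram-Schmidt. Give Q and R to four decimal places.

Q = [[-0.3162, 0.9487], [-0.9487, -0.3162]], R = [[3.1623, 1.5811], [0.0000, 4.7434]]

q_1 = a_1/‖a_1‖ = (-1, -3)/3.1623 = (-0.3162, -0.9487).
r_{12} = q_1·a_2 = 1.5811.
u_2 = a_2 − 1.5811·q_1 = (4.5000, -1.5000).
‖u_2‖ = 4.7434, so q_2 = (0.9487, -0.3162).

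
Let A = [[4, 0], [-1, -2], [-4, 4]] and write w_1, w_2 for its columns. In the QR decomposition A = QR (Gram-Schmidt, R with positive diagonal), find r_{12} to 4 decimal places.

r_{12} = -2.4371

w_1 = (4, -1, -4); ‖w_1‖ = 5.7446, so q_1 = (0.6963, -0.1741, -0.6963).
r_{12} = q_1·w_2 = -2.4371.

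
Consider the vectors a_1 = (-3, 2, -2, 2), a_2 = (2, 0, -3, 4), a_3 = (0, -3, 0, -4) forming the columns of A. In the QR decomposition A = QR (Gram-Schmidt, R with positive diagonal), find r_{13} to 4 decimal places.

r_{13} = -3.0551

a_1 = (-3, 2, -2, 2); ‖a_1‖ = 4.5826, so e_1 = (-0.6547, 0.4364, -0.4364, 0.4364).
r_{13} = e_1·a_3 = -3.0551.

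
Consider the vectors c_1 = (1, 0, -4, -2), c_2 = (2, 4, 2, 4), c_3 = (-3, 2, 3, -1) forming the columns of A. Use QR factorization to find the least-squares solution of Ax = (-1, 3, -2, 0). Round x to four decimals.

c_1 = (1, 0, -4, -2); ‖c_1‖ = 4.5826, so e_1 = (0.2182, 0.0000, -0.8729, -0.4364).
e_1·c_2 = 0.2182·2 + 0.0000·4 + (-0.8729)·2 + (-0.4364)·4 = -3.0551.
u_2 = c_2 + 3.0551·e_1 = (2.6667, 4.0000, -0.6667, 2.6667).
‖u_2‖ = 5.5377, so e_2 = (0.4815, 0.7223, -0.1204, 0.4815).
e_1·c_3 = 0.2182·(-3) + 0.0000·2 + (-0.8729)·3 + (-0.4364)·(-1) = -2.8368; e_2·c_3 = 0.4815·(-3) + 0.7223·2 + (-0.1204)·3 + 0.4815·(-1) = -0.8427.
u_3 = c_3 + 2.8368·e_1 + 0.8427·e_2 = (-1.9752, 2.6087, 0.4224, -1.8323).
‖u_3‖ = 3.7739, so e_3 = (-0.5234, 0.6912, 0.1119, -0.4855).
Qᵀb = (1.5275, 1.9262, 2.3733).
Back-substitute: x_3 = 2.3733/3.7739 = 0.6289.
x_2 = (1.9262 + 0.8427·0.6289)/5.5377 = 0.4435.
x_1 = (1.5275 + 3.0551·0.4435 + 2.8368·0.6289)/4.5826 = 1.0183.

x = (1.0183, 0.4435, 0.6289)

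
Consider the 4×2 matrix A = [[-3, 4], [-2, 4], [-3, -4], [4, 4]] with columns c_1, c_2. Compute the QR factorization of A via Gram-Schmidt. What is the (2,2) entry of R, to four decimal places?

r_{22} = 7.8940

q_1 = c_1/‖c_1‖ = (-3, -2, -3, 4)/6.1644 = (-0.4867, -0.3244, -0.4867, 0.6489).
r_{12} = q_1·c_2 = 1.2978.
u_2 = c_2 − 1.2978·q_1 = (4.6316, 4.4211, -3.3684, 3.1579).
r_{22} = ‖u_2‖ = 7.8940.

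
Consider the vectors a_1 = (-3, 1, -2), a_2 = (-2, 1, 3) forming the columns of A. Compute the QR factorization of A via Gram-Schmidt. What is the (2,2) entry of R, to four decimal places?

e_1 = a_1/‖a_1‖ = (-3, 1, -2)/3.7417 = (-0.8018, 0.2673, -0.5345).
r_{12} = e_1·a_2 = 0.2673.
u_2 = a_2 − 0.2673·e_1 = (-1.7857, 0.9286, 3.1429).
r_{22} = ‖u_2‖ = 3.7321.

r_{22} = 3.7321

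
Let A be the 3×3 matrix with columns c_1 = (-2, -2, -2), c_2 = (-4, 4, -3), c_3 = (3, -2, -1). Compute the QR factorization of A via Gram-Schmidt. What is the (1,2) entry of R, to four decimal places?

c_1 = (-2, -2, -2); ‖c_1‖ = 3.4641, so q_1 = (-0.5774, -0.5774, -0.5774).
r_{12} = q_1·c_2 = 1.7321.

r_{12} = 1.7321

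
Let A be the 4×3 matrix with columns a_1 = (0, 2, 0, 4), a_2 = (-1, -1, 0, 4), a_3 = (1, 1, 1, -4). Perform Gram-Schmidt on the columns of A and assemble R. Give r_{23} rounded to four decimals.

r_{23} = -2.8636

e_1 = a_1/‖a_1‖ = (0, 2, 0, 4)/4.4721 = (0.0000, 0.4472, 0.0000, 0.8944).
r_{12} = e_1·a_2 = 3.1305.
u_2 = a_2 − 3.1305·e_1 = (-1.0000, -2.4000, 0.0000, 1.2000).
‖u_2‖ = 2.8636, so e_2 = (-0.3492, -0.8381, 0.0000, 0.4191).
r_{23} = e_2·a_3 = -2.8636.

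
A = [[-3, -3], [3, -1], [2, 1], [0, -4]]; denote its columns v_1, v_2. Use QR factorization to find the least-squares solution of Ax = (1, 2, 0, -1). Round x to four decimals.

x = (0.1679, -0.0868)

v_1 = (-3, 3, 2, 0); ‖v_1‖ = 4.6904, so e_1 = (-0.6396, 0.6396, 0.4264, 0.0000).
e_1·v_2 = (-0.6396)·(-3) + 0.6396·(-1) + 0.4264·1 + 0.0000·(-4) = 1.7056.
u_2 = v_2 − 1.7056·e_1 = (-1.9091, -2.0909, 0.2727, -4.0000).
‖u_2‖ = 4.9082, so e_2 = (-0.3890, -0.4260, 0.0556, -0.8150).
Qᵀb = (0.6396, -0.4260).
Back-substitute: x_2 = -0.4260/4.9082 = -0.0868.
x_1 = (0.6396 − 1.7056·(-0.0868))/4.6904 = 0.1679.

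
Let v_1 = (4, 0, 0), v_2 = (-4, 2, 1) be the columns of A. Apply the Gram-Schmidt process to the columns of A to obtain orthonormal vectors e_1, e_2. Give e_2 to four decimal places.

v_1 = (4, 0, 0); ‖v_1‖ = 4.0000, so e_1 = (1.0000, 0.0000, 0.0000).
e_1·v_2 = 1.0000·(-4) + 0.0000·2 + 0.0000·1 = -4.0000.
u_2 = v_2 + 4.0000·e_1 = (0.0000, 2.0000, 1.0000).
‖u_2‖ = 2.2361, so e_2 = (0.0000, 0.8944, 0.4472).

e_2 = (0.0000, 0.8944, 0.4472)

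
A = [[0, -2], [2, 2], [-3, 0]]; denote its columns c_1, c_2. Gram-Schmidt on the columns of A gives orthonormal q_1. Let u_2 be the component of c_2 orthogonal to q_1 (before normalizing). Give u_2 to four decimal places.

c_1 = (0, 2, -3); ‖c_1‖ = 3.6056, so q_1 = (0.0000, 0.5547, -0.8321).
q_1·c_2 = 0.0000·(-2) + 0.5547·2 + (-0.8321)·0 = 1.1094.
u_2 = c_2 − 1.1094·q_1 = (-2.0000, 1.3846, 0.9231).

u_2 = (-2.0000, 1.3846, 0.9231)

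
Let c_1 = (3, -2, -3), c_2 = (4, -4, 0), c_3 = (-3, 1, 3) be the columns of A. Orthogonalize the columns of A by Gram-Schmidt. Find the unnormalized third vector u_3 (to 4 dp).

u_3 = (-0.4737, -0.4737, -0.1579)

c_1 = (3, -2, -3); ‖c_1‖ = 4.6904, so e_1 = (0.6396, -0.4264, -0.6396).
e_1·c_2 = 0.6396·4 + (-0.4264)·(-4) + (-0.6396)·0 = 4.2640.
u_2 = c_2 − 4.2640·e_1 = (1.2727, -2.1818, 2.7273).
‖u_2‖ = 3.7173, so e_2 = (0.3424, -0.5869, 0.7337).
e_1·c_3 = 0.6396·(-3) + (-0.4264)·1 + (-0.6396)·3 = -4.2640; e_2·c_3 = 0.3424·(-3) + (-0.5869)·1 + 0.7337·3 = 0.5869.
u_3 = c_3 + 4.2640·e_1 − 0.5869·e_2 = (-0.4737, -0.4737, -0.1579).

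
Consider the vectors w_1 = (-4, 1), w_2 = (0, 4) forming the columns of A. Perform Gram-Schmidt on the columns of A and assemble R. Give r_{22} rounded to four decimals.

r_{22} = 3.8806

w_1 = (-4, 1); ‖w_1‖ = 4.1231, so q_1 = (-0.9701, 0.2425).
q_1·w_2 = (-0.9701)·0 + 0.2425·4 = 0.9701.
u_2 = w_2 − 0.9701·q_1 = (0.9412, 3.7647).
r_{22} = ‖u_2‖ = 3.8806.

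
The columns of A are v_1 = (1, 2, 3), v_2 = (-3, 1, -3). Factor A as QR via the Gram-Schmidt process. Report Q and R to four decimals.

q_1 = v_1/‖v_1‖ = (1, 2, 3)/3.7417 = (0.2673, 0.5345, 0.8018).
r_{12} = q_1·v_2 = -2.6726.
u_2 = v_2 + 2.6726·q_1 = (-2.2857, 2.4286, -0.8571).
‖u_2‖ = 3.4434, so q_2 = (-0.6638, 0.7053, -0.2489).

Q = [[0.2673, -0.6638], [0.5345, 0.7053], [0.8018, -0.2489]], R = [[3.7417, -2.6726], [0.0000, 3.4434]]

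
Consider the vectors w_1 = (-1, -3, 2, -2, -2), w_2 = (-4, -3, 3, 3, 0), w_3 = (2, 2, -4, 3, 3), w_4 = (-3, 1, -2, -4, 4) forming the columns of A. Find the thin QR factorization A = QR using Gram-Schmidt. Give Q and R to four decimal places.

w_1 = (-1, -3, 2, -2, -2); ‖w_1‖ = 4.6904, so q_1 = (-0.2132, -0.6396, 0.4264, -0.4264, -0.4264).
q_1·w_2 = (-0.2132)·(-4) + (-0.6396)·(-3) + 0.4264·3 + (-0.4264)·3 + (-0.4264)·0 = 2.7716.
u_2 = w_2 − 2.7716·q_1 = (-3.4091, -1.2273, 1.8182, 4.1818, 1.1818).
‖u_2‖ = 5.9429, so q_2 = (-0.5736, -0.2065, 0.3059, 0.7037, 0.1989).
q_1·w_3 = (-0.2132)·2 + (-0.6396)·2 + 0.4264·(-4) + (-0.4264)·3 + (-0.4264)·3 = -5.9696; q_2·w_3 = (-0.5736)·2 + (-0.2065)·2 + 0.3059·(-4) + 0.7037·3 + 0.1989·3 = -0.0765.
u_3 = w_3 + 5.9696·q_1 + 0.0765·q_2 = (0.6834, -1.8340, -1.4311, 0.5084, 0.4698).
‖u_3‖ = 2.5215, so q_3 = (0.2710, -0.7273, -0.5676, 0.2016, 0.1863).
q_1·w_4 = (-0.2132)·(-3) + (-0.6396)·1 + 0.4264·(-2) + (-0.4264)·(-4) + (-0.4264)·4 = -0.8528; q_2·w_4 = (-0.5736)·(-3) + (-0.2065)·1 + 0.3059·(-2) + 0.7037·(-4) + 0.1989·4 = -1.1167; q_3·w_4 = 0.2710·(-3) + (-0.7273)·1 + (-0.5676)·(-2) + 0.2016·(-4) + 0.1863·4 = -0.4665.
u_4 = w_4 + 0.8528·q_1 + 1.1167·q_2 + 0.4665·q_3 = (-3.6960, -0.1154, -1.5595, -3.4838, 3.9453).
‖u_4‖ = 6.6188, so q_4 = (-0.5584, -0.0174, -0.2356, -0.5264, 0.5961).

Q = [[-0.2132, -0.5736, 0.2710, -0.5584], [-0.6396, -0.2065, -0.7273, -0.0174], [0.4264, 0.3059, -0.5676, -0.2356], [-0.4264, 0.7037, 0.2016, -0.5264], [-0.4264, 0.1989, 0.1863, 0.5961]], R = [[4.6904, 2.7716, -5.9696, -0.8528], [0.0000, 5.9429, -0.0765, -1.1167], [0.0000, 0.0000, 2.5215, -0.4665], [0.0000, 0.0000, 0.0000, 6.6188]]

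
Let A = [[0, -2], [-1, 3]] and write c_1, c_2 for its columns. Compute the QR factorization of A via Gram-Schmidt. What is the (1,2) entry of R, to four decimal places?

r_{12} = -3.0000

c_1 = (0, -1); ‖c_1‖ = 1.0000, so e_1 = (0.0000, -1.0000).
r_{12} = e_1·c_2 = -3.0000.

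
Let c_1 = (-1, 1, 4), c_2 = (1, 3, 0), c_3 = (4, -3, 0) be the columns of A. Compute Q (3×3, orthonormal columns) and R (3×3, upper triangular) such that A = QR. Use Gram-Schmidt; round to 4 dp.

Q = [[-0.2357, 0.3553, 0.9045], [0.2357, 0.9239, -0.3015], [0.9428, -0.1421, 0.3015]], R = [[4.2426, 0.4714, -1.6499], [0.0000, 3.1269, -1.3503], [0.0000, 0.0000, 4.5227]]

c_1 = (-1, 1, 4); ‖c_1‖ = 4.2426, so q_1 = (-0.2357, 0.2357, 0.9428).
q_1·c_2 = (-0.2357)·1 + 0.2357·3 + 0.9428·0 = 0.4714.
u_2 = c_2 − 0.4714·q_1 = (1.1111, 2.8889, -0.4444).
‖u_2‖ = 3.1269, so q_2 = (0.3553, 0.9239, -0.1421).
q_1·c_3 = (-0.2357)·4 + 0.2357·(-3) + 0.9428·0 = -1.6499; q_2·c_3 = 0.3553·4 + 0.9239·(-3) + (-0.1421)·0 = -1.3503.
u_3 = c_3 + 1.6499·q_1 + 1.3503·q_2 = (4.0909, -1.3636, 1.3636).
‖u_3‖ = 4.5227, so q_3 = (0.9045, -0.3015, 0.3015).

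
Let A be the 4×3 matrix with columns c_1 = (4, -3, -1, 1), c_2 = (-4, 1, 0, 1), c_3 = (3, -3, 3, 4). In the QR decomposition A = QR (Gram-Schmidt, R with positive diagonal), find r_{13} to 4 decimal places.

c_1 = (4, -3, -1, 1); ‖c_1‖ = 5.1962, so e_1 = (0.7698, -0.5774, -0.1925, 0.1925).
r_{13} = e_1·c_3 = 4.2339.

r_{13} = 4.2339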